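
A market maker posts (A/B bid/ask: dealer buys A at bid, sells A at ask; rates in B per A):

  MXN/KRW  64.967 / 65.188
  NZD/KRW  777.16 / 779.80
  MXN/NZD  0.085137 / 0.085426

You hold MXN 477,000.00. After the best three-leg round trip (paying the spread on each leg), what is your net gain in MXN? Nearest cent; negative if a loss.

Net profit: MXN 7,149.52

Best loop MXN → NZD → KRW → MXN:
MXN 477,000.00 × 0.085137 (sell MXN at bid) = NZD 40,610.35
NZD 40,610.35 × 777.16 (sell NZD at bid) = KRW 31,560,739
KRW 31,560,739 ÷ 65.188 (buy MXN at ask) = MXN 484,149.52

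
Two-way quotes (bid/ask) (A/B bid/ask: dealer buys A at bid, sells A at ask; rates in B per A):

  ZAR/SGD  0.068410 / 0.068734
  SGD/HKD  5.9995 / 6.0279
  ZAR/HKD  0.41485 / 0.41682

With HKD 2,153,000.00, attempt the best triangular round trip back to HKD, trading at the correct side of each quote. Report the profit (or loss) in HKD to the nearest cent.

Best loop HKD → SGD → ZAR → HKD:
HKD 2,153,000.00 ÷ 6.0279 (buy SGD at ask) = SGD 357,172.48
SGD 357,172.48 ÷ 0.068734 (buy ZAR at ask) = ZAR 5,196,445.45
ZAR 5,196,445.45 × 0.41485 (sell ZAR at bid) = HKD 2,155,745.39

Net profit: HKD 2,745.39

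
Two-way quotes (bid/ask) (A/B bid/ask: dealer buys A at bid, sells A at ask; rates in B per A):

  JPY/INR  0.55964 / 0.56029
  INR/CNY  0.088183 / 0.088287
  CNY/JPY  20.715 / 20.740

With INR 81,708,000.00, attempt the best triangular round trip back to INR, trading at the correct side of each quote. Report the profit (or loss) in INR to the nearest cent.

Net profit: INR 1,822,125.76

Best loop INR → CNY → JPY → INR:
INR 81,708,000.00 × 0.088183 (sell INR at bid) = CNY 7,205,256.56
CNY 7,205,256.56 × 20.715 (sell CNY at bid) = JPY 149,256,890
JPY 149,256,890 × 0.55964 (sell JPY at bid) = INR 83,530,125.76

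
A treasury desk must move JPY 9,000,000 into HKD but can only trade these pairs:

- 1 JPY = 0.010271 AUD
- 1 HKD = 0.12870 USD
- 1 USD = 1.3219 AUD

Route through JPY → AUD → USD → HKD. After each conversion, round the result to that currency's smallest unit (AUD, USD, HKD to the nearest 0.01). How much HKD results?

JPY 9,000,000 × 0.010271 = AUD 92,439.00
AUD 92,439.00 ÷ 1.3219 = USD 69,928.89
USD 69,928.89 ÷ 0.12870 = HKD 543,348.02

HKD 543,348.02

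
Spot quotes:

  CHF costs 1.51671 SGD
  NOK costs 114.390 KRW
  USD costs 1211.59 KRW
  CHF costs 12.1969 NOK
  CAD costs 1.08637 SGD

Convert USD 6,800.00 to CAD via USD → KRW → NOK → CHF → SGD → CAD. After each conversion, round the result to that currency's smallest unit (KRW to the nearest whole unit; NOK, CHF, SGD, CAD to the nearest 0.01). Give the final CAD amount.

CAD 8,244.26

USD 6,800.00 × 1211.59 = KRW 8,238,812
KRW 8,238,812 ÷ 114.390 = NOK 72,023.88
NOK 72,023.88 ÷ 12.1969 = CHF 5,905.10
CHF 5,905.10 × 1.51671 = SGD 8,956.32
SGD 8,956.32 ÷ 1.08637 = CAD 8,244.26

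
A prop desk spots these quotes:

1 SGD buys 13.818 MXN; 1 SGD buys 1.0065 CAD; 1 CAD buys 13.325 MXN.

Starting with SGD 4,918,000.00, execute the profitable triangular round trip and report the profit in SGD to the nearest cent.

Profitable loop is SGD → MXN → CAD → SGD:
SGD 4,918,000.00 × 13.818 = MXN 67,956,924.00
MXN 67,956,924.00 ÷ 13.325 = CAD 5,099,956.77
CAD 5,099,956.77 ÷ 1.0065 = SGD 5,067,021.14
Profit = SGD 5,067,021.14 − SGD 4,918,000.00

Profit: SGD 149,021.14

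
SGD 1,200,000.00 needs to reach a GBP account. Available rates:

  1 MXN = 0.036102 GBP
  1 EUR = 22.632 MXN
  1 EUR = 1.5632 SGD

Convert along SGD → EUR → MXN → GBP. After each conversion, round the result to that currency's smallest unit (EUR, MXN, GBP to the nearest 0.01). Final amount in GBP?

GBP 627,221.44

SGD 1,200,000.00 ÷ 1.5632 = EUR 767,656.09
EUR 767,656.09 × 22.632 = MXN 17,373,592.63
MXN 17,373,592.63 × 0.036102 = GBP 627,221.44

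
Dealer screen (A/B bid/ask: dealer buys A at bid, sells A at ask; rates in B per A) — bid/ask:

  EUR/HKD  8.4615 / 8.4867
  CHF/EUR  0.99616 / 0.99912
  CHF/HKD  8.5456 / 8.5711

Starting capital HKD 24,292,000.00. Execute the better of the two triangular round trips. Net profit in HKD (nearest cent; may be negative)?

Net profit: HKD 190,137.35

Best loop HKD → EUR → CHF → HKD:
HKD 24,292,000.00 ÷ 8.4867 (buy EUR at ask) = EUR 2,862,361.11
EUR 2,862,361.11 ÷ 0.99912 (buy CHF at ask) = CHF 2,864,882.20
CHF 2,864,882.20 × 8.5456 (sell CHF at bid) = HKD 24,482,137.35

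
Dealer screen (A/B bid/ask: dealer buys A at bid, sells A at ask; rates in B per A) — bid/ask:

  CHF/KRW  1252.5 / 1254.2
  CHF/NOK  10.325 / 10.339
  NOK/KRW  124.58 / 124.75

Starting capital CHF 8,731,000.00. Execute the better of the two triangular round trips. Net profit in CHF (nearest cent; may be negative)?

Net profit: CHF 223,381.19

Best loop CHF → NOK → KRW → CHF:
CHF 8,731,000.00 × 10.325 (sell CHF at bid) = NOK 90,147,575.00
NOK 90,147,575.00 × 124.58 (sell NOK at bid) = KRW 11,230,584,894
KRW 11,230,584,894 ÷ 1254.2 (buy CHF at ask) = CHF 8,954,381.19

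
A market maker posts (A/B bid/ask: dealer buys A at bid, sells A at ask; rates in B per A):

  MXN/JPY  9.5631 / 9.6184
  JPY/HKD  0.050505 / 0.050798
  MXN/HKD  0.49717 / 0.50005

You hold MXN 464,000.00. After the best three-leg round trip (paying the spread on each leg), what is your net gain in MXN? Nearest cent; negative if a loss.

Best loop MXN → HKD → JPY → MXN:
MXN 464,000.00 × 0.49717 (sell MXN at bid) = HKD 230,686.88
HKD 230,686.88 ÷ 0.050798 (buy JPY at ask) = JPY 4,541,259
JPY 4,541,259 ÷ 9.6184 (buy MXN at ask) = MXN 472,142.88

Net profit: MXN 8,142.88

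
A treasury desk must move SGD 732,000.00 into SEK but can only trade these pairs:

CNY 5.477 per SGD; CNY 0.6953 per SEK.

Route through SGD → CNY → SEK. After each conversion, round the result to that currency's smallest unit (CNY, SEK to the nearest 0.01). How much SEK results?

SGD 732,000.00 × 5.477 = CNY 4,009,164.00
CNY 4,009,164.00 ÷ 0.6953 = SEK 5,766,092.33

SEK 5,766,092.33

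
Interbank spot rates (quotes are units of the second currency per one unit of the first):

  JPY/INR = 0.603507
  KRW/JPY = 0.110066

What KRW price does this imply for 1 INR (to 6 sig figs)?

INR/KRW = 15.0544

1 INR ÷ 0.603507 = 1.65698 JPY
1.65698 JPY ÷ 0.110066 = 15.0544 KRW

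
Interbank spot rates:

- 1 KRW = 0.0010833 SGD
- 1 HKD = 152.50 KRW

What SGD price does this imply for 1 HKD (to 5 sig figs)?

1 HKD × 152.50 = 152.5 KRW
152.5 KRW × 0.0010833 = 0.165203 SGD

HKD/SGD = 0.16520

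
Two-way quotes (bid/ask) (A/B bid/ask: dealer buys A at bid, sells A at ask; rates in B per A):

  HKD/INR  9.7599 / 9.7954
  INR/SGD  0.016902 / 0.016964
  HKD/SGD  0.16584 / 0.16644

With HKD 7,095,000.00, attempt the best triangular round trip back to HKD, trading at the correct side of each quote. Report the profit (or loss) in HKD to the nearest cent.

Best loop HKD → SGD → INR → HKD:
HKD 7,095,000.00 × 0.16584 (sell HKD at bid) = SGD 1,176,634.80
SGD 1,176,634.80 ÷ 0.016964 (buy INR at ask) = INR 69,360,693.23
INR 69,360,693.23 ÷ 9.7954 (buy HKD at ask) = HKD 7,080,945.47

Net result: HKD -14,054.53 (no profitable arbitrage after spreads)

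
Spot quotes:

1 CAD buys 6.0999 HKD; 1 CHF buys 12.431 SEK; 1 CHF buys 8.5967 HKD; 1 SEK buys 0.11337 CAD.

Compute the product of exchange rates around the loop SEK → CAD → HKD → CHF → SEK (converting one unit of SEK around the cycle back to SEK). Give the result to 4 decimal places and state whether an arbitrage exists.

1.0000 (no arbitrage)

Around SEK → CAD → HKD → CHF → SEK: 1 × 0.11337 × 6.0999 ÷ 8.5967 × 12.431 = 0.999989
Product ≈ 1 (deviation 0.001%, within rounding noise).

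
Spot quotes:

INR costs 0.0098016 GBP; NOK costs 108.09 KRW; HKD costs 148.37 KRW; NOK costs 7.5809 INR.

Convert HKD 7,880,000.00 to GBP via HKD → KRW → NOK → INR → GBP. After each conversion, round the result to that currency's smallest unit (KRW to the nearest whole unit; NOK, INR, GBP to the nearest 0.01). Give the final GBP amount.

HKD 7,880,000.00 × 148.37 = KRW 1,169,155,600
KRW 1,169,155,600 ÷ 108.09 = NOK 10,816,501.06
NOK 10,816,501.06 × 7.5809 = INR 81,998,812.89
INR 81,998,812.89 × 0.0098016 = GBP 803,719.56

GBP 803,719.56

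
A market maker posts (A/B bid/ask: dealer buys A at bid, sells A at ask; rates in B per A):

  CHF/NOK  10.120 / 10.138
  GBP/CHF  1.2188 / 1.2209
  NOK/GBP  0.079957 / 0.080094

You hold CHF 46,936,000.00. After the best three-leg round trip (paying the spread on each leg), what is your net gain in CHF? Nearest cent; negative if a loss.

Net profit: CHF 408,955.33

Best loop CHF → GBP → NOK → CHF:
CHF 46,936,000.00 ÷ 1.2209 (buy GBP at ask) = GBP 38,443,770.99
GBP 38,443,770.99 ÷ 0.080094 (buy NOK at ask) = NOK 479,983,157.15
NOK 479,983,157.15 ÷ 10.138 (buy CHF at ask) = CHF 47,344,955.33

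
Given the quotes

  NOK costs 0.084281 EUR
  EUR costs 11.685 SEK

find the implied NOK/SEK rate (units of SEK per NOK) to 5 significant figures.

NOK/SEK = 0.98482

1 NOK × 0.084281 = 0.084281 EUR
0.084281 EUR × 11.685 = 0.984823 SEK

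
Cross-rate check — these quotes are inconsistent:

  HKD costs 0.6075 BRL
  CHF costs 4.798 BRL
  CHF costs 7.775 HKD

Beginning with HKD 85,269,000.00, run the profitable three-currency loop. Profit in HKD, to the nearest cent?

Profitable loop is HKD → CHF → BRL → HKD:
HKD 85,269,000.00 ÷ 7.775 = CHF 10,967,073.95
CHF 10,967,073.95 × 4.798 = BRL 52,620,020.84
BRL 52,620,020.84 ÷ 0.6075 = HKD 86,617,318.25
Profit = HKD 86,617,318.25 − HKD 85,269,000.00

Profit: HKD 1,348,318.25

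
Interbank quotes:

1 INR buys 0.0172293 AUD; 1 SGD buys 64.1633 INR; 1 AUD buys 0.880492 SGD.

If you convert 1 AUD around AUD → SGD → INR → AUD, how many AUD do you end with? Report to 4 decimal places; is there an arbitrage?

0.9734 (arbitrage exists)

Around AUD → SGD → INR → AUD: 1 × 0.880492 × 64.1633 × 0.0172293 = 0.973374
Product < 1; profitable direction is AUD → INR → SGD → AUD.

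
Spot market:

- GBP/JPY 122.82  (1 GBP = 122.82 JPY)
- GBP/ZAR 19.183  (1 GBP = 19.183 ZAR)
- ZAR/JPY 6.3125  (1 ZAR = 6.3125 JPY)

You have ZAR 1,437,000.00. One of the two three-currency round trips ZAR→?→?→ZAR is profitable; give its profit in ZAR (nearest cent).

Profitable loop is ZAR → GBP → JPY → ZAR:
ZAR 1,437,000.00 ÷ 19.183 = GBP 74,910.08
GBP 74,910.08 × 122.82 = JPY 9,200,456
JPY 9,200,456 ÷ 6.3125 = ZAR 1,457,497.92
Profit = ZAR 1,457,497.92 − ZAR 1,437,000.00

Profit: ZAR 20,497.92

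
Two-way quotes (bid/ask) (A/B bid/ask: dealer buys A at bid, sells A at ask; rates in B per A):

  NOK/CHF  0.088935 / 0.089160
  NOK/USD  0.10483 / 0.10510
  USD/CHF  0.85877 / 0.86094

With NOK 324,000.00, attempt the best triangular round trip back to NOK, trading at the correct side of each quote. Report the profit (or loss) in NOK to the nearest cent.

Net profit: NOK 3,142.83

Best loop NOK → USD → CHF → NOK:
NOK 324,000.00 × 0.10483 (sell NOK at bid) = USD 33,964.92
USD 33,964.92 × 0.85877 (sell USD at bid) = CHF 29,168.05
CHF 29,168.05 ÷ 0.089160 (buy NOK at ask) = NOK 327,142.83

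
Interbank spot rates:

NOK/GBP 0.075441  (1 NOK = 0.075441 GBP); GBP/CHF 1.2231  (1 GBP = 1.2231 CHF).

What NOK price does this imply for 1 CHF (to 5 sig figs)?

CHF/NOK = 10.838

1 CHF ÷ 1.2231 = 0.817595 GBP
0.817595 GBP ÷ 0.075441 = 10.8375 NOK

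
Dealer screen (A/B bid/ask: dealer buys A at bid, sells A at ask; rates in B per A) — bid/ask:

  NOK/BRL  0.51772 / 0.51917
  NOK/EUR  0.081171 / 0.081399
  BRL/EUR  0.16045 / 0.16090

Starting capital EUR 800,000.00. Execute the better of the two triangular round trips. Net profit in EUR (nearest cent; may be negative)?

Net profit: EUR 16,404.86

Best loop EUR → NOK → BRL → EUR:
EUR 800,000.00 ÷ 0.081399 (buy NOK at ask) = NOK 9,828,130.57
NOK 9,828,130.57 × 0.51772 (sell NOK at bid) = BRL 5,088,219.76
BRL 5,088,219.76 × 0.16045 (sell BRL at bid) = EUR 816,404.86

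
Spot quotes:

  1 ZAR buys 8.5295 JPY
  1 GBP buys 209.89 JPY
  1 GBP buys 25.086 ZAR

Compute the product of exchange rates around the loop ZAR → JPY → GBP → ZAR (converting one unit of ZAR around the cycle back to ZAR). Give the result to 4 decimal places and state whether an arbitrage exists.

1.0194 (arbitrage exists)

Around ZAR → JPY → GBP → ZAR: 1 × 8.5295 ÷ 209.89 × 25.086 = 1.019444
Product > 1; profitable direction is ZAR → JPY → GBP → ZAR.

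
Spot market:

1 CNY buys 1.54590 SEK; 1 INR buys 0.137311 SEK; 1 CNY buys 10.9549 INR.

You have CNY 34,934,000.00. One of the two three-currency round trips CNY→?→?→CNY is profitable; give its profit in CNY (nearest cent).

Profit: CNY 967,778.70

Profitable loop is CNY → SEK → INR → CNY:
CNY 34,934,000.00 × 1.54590 = SEK 54,004,470.60
SEK 54,004,470.60 ÷ 0.137311 = INR 393,300,395.45
INR 393,300,395.45 ÷ 10.9549 = CNY 35,901,778.70
Profit = CNY 35,901,778.70 − CNY 34,934,000.00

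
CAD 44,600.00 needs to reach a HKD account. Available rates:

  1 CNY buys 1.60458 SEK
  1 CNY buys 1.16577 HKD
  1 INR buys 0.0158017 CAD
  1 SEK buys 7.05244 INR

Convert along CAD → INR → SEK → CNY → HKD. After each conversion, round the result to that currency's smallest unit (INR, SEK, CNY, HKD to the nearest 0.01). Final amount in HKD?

HKD 290,765.68

CAD 44,600.00 ÷ 0.0158017 = INR 2,822,481.13
INR 2,822,481.13 ÷ 7.05244 = SEK 400,213.42
SEK 400,213.42 ÷ 1.60458 = CNY 249,419.42
CNY 249,419.42 × 1.16577 = HKD 290,765.68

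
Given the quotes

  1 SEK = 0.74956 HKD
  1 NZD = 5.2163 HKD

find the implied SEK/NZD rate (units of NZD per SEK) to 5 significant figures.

1 SEK × 0.74956 = 0.74956 HKD
0.74956 HKD ÷ 5.2163 = 0.143696 NZD

SEK/NZD = 0.14370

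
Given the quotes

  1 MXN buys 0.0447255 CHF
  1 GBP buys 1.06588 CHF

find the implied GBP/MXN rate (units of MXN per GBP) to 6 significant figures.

GBP/MXN = 23.8316

1 GBP × 1.06588 = 1.06588 CHF
1.06588 CHF ÷ 0.0447255 = 23.8316 MXN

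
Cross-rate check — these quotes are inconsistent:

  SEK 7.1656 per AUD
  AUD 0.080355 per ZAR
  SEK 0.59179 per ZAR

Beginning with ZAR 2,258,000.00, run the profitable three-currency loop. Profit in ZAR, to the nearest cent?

Profit: ZAR 62,737.89

Profitable loop is ZAR → SEK → AUD → ZAR:
ZAR 2,258,000.00 × 0.59179 = SEK 1,336,261.82
SEK 1,336,261.82 ÷ 7.1656 = AUD 186,482.89
AUD 186,482.89 ÷ 0.080355 = ZAR 2,320,737.89
Profit = ZAR 2,320,737.89 − ZAR 2,258,000.00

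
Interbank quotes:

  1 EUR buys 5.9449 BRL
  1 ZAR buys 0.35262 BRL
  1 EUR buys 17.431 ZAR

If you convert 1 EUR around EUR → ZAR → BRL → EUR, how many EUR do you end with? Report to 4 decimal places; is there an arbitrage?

1.0339 (arbitrage exists)

Around EUR → ZAR → BRL → EUR: 1 × 17.431 × 0.35262 ÷ 5.9449 = 1.033915
Product > 1; profitable direction is EUR → ZAR → BRL → EUR.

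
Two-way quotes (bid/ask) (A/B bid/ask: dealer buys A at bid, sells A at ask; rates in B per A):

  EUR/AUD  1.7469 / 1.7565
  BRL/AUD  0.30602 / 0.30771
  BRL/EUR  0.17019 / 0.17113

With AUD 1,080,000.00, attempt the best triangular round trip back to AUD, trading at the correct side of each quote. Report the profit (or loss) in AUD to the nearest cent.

Net profit: AUD 19,510.20

Best loop AUD → EUR → BRL → AUD:
AUD 1,080,000.00 ÷ 1.7565 (buy EUR at ask) = EUR 614,859.09
EUR 614,859.09 ÷ 0.17113 (buy BRL at ask) = BRL 3,592,935.75
BRL 3,592,935.75 × 0.30602 (sell BRL at bid) = AUD 1,099,510.20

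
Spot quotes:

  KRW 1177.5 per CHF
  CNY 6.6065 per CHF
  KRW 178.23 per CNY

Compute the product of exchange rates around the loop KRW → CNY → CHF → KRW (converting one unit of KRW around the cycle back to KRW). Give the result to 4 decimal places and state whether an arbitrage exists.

Around KRW → CNY → CHF → KRW: 1 ÷ 178.23 ÷ 6.6065 × 1177.5 = 1.000020
Product ≈ 1 (deviation 0.002%, within rounding noise).

1.0000 (no arbitrage)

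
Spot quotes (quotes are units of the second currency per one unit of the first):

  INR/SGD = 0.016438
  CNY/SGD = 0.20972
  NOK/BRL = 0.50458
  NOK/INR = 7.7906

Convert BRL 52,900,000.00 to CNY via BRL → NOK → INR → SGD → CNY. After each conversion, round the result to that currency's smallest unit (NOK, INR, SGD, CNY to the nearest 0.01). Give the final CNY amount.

BRL 52,900,000.00 ÷ 0.50458 = NOK 104,839,668.64
NOK 104,839,668.64 × 7.7906 = INR 816,763,922.51
INR 816,763,922.51 × 0.016438 = SGD 13,425,965.36
SGD 13,425,965.36 ÷ 0.20972 = CNY 64,018,526.42

CNY 64,018,526.42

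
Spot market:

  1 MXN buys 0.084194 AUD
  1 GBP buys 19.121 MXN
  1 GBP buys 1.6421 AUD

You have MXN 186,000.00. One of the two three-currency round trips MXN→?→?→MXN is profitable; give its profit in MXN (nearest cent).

Profit: MXN 3,723.36

Profitable loop is MXN → GBP → AUD → MXN:
MXN 186,000.00 ÷ 19.121 = GBP 9,727.52
GBP 9,727.52 × 1.6421 = AUD 15,973.57
AUD 15,973.57 ÷ 0.084194 = MXN 189,723.36
Profit = MXN 189,723.36 − MXN 186,000.00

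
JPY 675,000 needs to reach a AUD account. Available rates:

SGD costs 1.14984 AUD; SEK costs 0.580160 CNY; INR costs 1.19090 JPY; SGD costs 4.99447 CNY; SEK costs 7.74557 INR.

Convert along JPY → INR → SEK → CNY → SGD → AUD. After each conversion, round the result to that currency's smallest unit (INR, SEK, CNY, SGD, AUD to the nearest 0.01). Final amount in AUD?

AUD 9,773.96

JPY 675,000 ÷ 1.19090 = INR 566,798.22
INR 566,798.22 ÷ 7.74557 = SEK 73,177.08
SEK 73,177.08 × 0.580160 = CNY 42,454.41
CNY 42,454.41 ÷ 4.99447 = SGD 8,500.28
SGD 8,500.28 × 1.14984 = AUD 9,773.96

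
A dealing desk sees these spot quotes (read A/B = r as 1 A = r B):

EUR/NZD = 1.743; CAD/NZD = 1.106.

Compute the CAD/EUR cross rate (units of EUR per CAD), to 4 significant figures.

1 CAD × 1.106 = 1.106 NZD
1.106 NZD ÷ 1.743 = 0.634538 EUR

CAD/EUR = 0.6345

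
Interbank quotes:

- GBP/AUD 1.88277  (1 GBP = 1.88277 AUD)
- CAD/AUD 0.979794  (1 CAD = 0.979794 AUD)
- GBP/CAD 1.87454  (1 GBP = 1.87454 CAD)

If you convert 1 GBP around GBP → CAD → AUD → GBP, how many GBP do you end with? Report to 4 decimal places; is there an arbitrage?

0.9755 (arbitrage exists)

Around GBP → CAD → AUD → GBP: 1 × 1.87454 × 0.979794 ÷ 1.88277 = 0.975511
Product < 1; profitable direction is GBP → AUD → CAD → GBP.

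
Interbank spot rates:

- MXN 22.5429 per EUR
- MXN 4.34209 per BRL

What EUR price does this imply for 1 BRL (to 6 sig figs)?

1 BRL × 4.34209 = 4.34209 MXN
4.34209 MXN ÷ 22.5429 = 0.192615 EUR

BRL/EUR = 0.192615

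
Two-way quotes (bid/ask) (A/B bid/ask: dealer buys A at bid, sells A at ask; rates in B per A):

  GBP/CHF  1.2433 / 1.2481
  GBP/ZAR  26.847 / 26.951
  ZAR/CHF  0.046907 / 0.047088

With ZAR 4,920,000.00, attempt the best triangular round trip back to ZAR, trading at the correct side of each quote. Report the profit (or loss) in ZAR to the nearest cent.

Best loop ZAR → CHF → GBP → ZAR:
ZAR 4,920,000.00 × 0.046907 (sell ZAR at bid) = CHF 230,782.44
CHF 230,782.44 ÷ 1.2481 (buy GBP at ask) = GBP 184,907.01
GBP 184,907.01 × 26.847 (sell GBP at bid) = ZAR 4,964,198.52

Net profit: ZAR 44,198.52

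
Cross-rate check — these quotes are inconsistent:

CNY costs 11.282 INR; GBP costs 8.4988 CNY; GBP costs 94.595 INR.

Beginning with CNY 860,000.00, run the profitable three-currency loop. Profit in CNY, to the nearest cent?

Profit: CNY 11,713.91

Profitable loop is CNY → INR → GBP → CNY:
CNY 860,000.00 × 11.282 = INR 9,702,520.00
INR 9,702,520.00 ÷ 94.595 = GBP 102,569.06
GBP 102,569.06 × 8.4988 = CNY 871,713.91
Profit = CNY 871,713.91 − CNY 860,000.00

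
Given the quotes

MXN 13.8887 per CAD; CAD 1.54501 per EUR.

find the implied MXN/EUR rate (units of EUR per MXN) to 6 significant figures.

MXN/EUR = 0.0466023

1 MXN ÷ 13.8887 = 0.072001 CAD
0.072001 CAD ÷ 1.54501 = 0.0466023 EUR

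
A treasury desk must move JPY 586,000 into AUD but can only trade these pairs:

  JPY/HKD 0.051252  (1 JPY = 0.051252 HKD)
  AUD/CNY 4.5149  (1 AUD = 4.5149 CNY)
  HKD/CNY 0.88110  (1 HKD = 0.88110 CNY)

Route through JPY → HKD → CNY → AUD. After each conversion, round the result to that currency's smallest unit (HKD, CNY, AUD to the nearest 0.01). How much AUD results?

AUD 5,861.19

JPY 586,000 × 0.051252 = HKD 30,033.67
HKD 30,033.67 × 0.88110 = CNY 26,462.67
CNY 26,462.67 ÷ 4.5149 = AUD 5,861.19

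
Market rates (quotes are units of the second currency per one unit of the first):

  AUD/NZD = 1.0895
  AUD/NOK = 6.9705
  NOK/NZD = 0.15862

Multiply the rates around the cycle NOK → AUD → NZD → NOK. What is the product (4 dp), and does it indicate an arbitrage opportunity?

0.9854 (arbitrage exists)

Around NOK → AUD → NZD → NOK: 1 ÷ 6.9705 × 1.0895 ÷ 0.15862 = 0.985384
Product < 1; profitable direction is NOK → NZD → AUD → NOK.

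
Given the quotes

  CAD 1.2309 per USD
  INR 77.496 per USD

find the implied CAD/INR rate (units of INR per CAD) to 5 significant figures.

CAD/INR = 62.959

1 CAD ÷ 1.2309 = 0.812414 USD
0.812414 USD × 77.496 = 62.9588 INR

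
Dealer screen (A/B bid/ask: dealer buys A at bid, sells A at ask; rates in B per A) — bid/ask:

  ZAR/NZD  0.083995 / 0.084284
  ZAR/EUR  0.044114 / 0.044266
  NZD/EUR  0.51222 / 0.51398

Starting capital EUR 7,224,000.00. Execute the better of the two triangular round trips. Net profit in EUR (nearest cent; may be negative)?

Best loop EUR → NZD → ZAR → EUR:
EUR 7,224,000.00 ÷ 0.51398 (buy NZD at ask) = NZD 14,055,021.60
NZD 14,055,021.60 ÷ 0.084284 (buy ZAR at ask) = ZAR 166,757,885.20
ZAR 166,757,885.20 × 0.044114 (sell ZAR at bid) = EUR 7,356,357.35

Net profit: EUR 132,357.35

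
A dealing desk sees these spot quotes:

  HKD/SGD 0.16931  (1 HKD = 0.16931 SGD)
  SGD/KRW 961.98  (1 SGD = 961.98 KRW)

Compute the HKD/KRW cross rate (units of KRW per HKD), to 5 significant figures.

HKD/KRW = 162.87

1 HKD × 0.16931 = 0.16931 SGD
0.16931 SGD × 961.98 = 162.873 KRW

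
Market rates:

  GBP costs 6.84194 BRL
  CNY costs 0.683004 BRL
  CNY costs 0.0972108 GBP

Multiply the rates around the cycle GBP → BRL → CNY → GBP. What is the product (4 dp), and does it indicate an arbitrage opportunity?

Around GBP → BRL → CNY → GBP: 1 × 6.84194 ÷ 0.683004 × 0.0972108 = 0.973802
Product < 1; profitable direction is GBP → CNY → BRL → GBP.

0.9738 (arbitrage exists)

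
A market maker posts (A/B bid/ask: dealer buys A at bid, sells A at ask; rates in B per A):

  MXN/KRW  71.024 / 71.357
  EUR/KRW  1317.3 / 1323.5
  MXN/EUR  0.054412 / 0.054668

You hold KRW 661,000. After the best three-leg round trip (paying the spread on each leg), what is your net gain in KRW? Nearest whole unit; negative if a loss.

Net profit: KRW 2,964

Best loop KRW → MXN → EUR → KRW:
KRW 661,000 ÷ 71.357 (buy MXN at ask) = MXN 9,263.28
MXN 9,263.28 × 0.054412 (sell MXN at bid) = EUR 504.03
EUR 504.03 × 1317.3 (sell EUR at bid) = KRW 663,964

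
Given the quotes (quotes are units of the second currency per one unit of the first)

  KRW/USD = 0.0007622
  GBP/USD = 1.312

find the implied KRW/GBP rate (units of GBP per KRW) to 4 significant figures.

1 KRW × 0.0007622 = 0.0007622 USD
0.0007622 USD ÷ 1.312 = 0.000580945 GBP

KRW/GBP = 0.0005809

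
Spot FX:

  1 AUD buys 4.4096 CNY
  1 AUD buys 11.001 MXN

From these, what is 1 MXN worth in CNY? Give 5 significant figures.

MXN/CNY = 0.40084

1 MXN ÷ 11.001 = 0.0909008 AUD
0.0909008 AUD × 4.4096 = 0.400836 CNY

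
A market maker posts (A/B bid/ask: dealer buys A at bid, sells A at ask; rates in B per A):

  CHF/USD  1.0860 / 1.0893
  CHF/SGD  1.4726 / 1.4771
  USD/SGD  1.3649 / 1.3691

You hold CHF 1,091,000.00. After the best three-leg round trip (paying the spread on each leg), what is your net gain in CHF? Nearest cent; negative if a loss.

Net profit: CHF 3,827.03

Best loop CHF → USD → SGD → CHF:
CHF 1,091,000.00 × 1.0860 (sell CHF at bid) = USD 1,184,826.00
USD 1,184,826.00 × 1.3649 (sell USD at bid) = SGD 1,617,169.01
SGD 1,617,169.01 ÷ 1.4771 (buy CHF at ask) = CHF 1,094,827.03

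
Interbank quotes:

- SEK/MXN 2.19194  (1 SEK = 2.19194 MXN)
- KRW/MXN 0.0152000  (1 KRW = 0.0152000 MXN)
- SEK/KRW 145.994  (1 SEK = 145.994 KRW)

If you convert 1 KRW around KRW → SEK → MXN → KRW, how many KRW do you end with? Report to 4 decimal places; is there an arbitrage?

Around KRW → SEK → MXN → KRW: 1 ÷ 145.994 × 2.19194 ÷ 0.0152000 = 0.987757
Product < 1; profitable direction is KRW → MXN → SEK → KRW.

0.9878 (arbitrage exists)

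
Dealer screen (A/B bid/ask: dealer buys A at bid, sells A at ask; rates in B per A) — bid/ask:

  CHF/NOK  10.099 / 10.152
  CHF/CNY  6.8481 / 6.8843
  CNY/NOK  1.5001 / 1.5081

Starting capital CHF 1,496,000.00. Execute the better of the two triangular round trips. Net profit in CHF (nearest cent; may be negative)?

Net profit: CHF 17,806.23

Best loop CHF → CNY → NOK → CHF:
CHF 1,496,000.00 × 6.8481 (sell CHF at bid) = CNY 10,244,757.60
CNY 10,244,757.60 × 1.5001 (sell CNY at bid) = NOK 15,368,160.88
NOK 15,368,160.88 ÷ 10.152 (buy CHF at ask) = CHF 1,513,806.23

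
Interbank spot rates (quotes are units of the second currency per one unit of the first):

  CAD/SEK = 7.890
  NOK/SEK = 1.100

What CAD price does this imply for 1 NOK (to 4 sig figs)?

1 NOK × 1.100 = 1.1 SEK
1.1 SEK ÷ 7.890 = 0.139417 CAD

NOK/CAD = 0.1394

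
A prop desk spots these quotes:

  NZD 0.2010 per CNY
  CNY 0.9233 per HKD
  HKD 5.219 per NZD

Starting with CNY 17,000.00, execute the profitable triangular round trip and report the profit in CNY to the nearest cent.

Profit: CNY 551.84

Profitable loop is CNY → HKD → NZD → CNY:
CNY 17,000.00 ÷ 0.9233 = HKD 18,412.22
HKD 18,412.22 ÷ 5.219 = NZD 3,527.92
NZD 3,527.92 ÷ 0.2010 = CNY 17,551.84
Profit = CNY 17,551.84 − CNY 17,000.00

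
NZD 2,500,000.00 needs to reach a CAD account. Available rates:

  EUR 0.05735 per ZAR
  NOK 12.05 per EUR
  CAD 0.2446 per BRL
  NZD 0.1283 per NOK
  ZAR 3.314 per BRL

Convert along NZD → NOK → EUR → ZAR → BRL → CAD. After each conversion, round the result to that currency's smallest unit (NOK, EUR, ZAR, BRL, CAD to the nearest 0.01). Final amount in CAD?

CAD 2,081,118.61

NZD 2,500,000.00 ÷ 0.1283 = NOK 19,485,580.67
NOK 19,485,580.67 ÷ 12.05 = EUR 1,617,060.64
EUR 1,617,060.64 ÷ 0.05735 = ZAR 28,196,349.43
ZAR 28,196,349.43 ÷ 3.314 = BRL 8,508,252.69
BRL 8,508,252.69 × 0.2446 = CAD 2,081,118.61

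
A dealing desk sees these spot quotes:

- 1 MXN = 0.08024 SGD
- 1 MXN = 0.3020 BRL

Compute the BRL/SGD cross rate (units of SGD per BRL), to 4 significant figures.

BRL/SGD = 0.2657

1 BRL ÷ 0.3020 = 3.31126 MXN
3.31126 MXN × 0.08024 = 0.265695 SGD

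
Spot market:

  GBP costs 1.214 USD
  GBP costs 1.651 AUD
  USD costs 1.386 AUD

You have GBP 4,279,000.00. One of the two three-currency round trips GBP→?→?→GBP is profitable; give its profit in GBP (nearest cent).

Profitable loop is GBP → USD → AUD → GBP:
GBP 4,279,000.00 × 1.214 = USD 5,194,706.00
USD 5,194,706.00 × 1.386 = AUD 7,199,862.52
AUD 7,199,862.52 ÷ 1.651 = GBP 4,360,910.06
Profit = GBP 4,360,910.06 − GBP 4,279,000.00

Profit: GBP 81,910.06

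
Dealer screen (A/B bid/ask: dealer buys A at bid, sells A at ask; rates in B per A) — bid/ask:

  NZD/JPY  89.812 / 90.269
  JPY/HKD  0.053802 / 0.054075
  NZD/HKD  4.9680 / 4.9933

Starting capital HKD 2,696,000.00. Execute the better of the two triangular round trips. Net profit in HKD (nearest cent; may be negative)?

Net profit: HKD 47,887.59

Best loop HKD → JPY → NZD → HKD:
HKD 2,696,000.00 ÷ 0.054075 (buy JPY at ask) = JPY 49,856,681
JPY 49,856,681 ÷ 90.269 (buy NZD at ask) = NZD 552,312.32
NZD 552,312.32 × 4.9680 (sell NZD at bid) = HKD 2,743,887.59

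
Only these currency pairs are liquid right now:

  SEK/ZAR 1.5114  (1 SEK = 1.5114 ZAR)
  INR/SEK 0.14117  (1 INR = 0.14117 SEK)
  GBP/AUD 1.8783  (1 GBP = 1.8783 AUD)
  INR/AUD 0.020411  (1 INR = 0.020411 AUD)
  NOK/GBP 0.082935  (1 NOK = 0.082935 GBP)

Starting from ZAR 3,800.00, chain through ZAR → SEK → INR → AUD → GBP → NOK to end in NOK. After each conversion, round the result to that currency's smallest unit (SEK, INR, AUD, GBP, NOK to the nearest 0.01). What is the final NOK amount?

ZAR 3,800.00 ÷ 1.5114 = SEK 2,514.23
SEK 2,514.23 ÷ 0.14117 = INR 17,809.95
INR 17,809.95 × 0.020411 = AUD 363.52
AUD 363.52 ÷ 1.8783 = GBP 193.54
GBP 193.54 ÷ 0.082935 = NOK 2,333.63

NOK 2,333.63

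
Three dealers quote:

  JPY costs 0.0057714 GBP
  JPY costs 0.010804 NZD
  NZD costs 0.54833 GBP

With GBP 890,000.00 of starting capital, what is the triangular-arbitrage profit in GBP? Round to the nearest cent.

Profit: GBP 23,556.51

Profitable loop is GBP → JPY → NZD → GBP:
GBP 890,000.00 ÷ 0.0057714 = JPY 154,208,684
JPY 154,208,684 × 0.010804 = NZD 1,666,070.62
NZD 1,666,070.62 × 0.54833 = GBP 913,556.51
Profit = GBP 913,556.51 − GBP 890,000.00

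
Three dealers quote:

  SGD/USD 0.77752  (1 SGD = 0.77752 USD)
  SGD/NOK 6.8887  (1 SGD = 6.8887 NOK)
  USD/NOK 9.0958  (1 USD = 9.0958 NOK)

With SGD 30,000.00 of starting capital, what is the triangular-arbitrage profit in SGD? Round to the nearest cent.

Profit: SGD 798.99

Profitable loop is SGD → USD → NOK → SGD:
SGD 30,000.00 × 0.77752 = USD 23,325.60
USD 23,325.60 × 9.0958 = NOK 212,164.99
NOK 212,164.99 ÷ 6.8887 = SGD 30,798.99
Profit = SGD 30,798.99 − SGD 30,000.00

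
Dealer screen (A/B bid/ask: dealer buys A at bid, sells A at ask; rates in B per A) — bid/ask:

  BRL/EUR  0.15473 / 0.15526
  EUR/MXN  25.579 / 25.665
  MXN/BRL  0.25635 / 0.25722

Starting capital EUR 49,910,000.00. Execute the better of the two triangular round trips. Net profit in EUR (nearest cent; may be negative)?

Best loop EUR → MXN → BRL → EUR:
EUR 49,910,000.00 × 25.579 (sell EUR at bid) = MXN 1,276,647,890.00
MXN 1,276,647,890.00 × 0.25635 (sell MXN at bid) = BRL 327,268,686.60
BRL 327,268,686.60 × 0.15473 (sell BRL at bid) = EUR 50,638,283.88

Net profit: EUR 728,283.88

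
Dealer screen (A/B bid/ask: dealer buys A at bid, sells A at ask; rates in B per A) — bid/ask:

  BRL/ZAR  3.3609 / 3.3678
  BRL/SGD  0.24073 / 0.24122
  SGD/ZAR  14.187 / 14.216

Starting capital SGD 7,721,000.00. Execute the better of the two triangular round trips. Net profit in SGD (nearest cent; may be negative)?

Net profit: SGD 108,752.69

Best loop SGD → ZAR → BRL → SGD:
SGD 7,721,000.00 × 14.187 (sell SGD at bid) = ZAR 109,537,827.00
ZAR 109,537,827.00 ÷ 3.3678 (buy BRL at ask) = BRL 32,525,039.19
BRL 32,525,039.19 × 0.24073 (sell BRL at bid) = SGD 7,829,752.69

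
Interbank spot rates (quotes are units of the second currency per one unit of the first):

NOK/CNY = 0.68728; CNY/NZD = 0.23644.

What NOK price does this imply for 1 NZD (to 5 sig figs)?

1 NZD ÷ 0.23644 = 4.2294 CNY
4.2294 CNY ÷ 0.68728 = 6.15383 NOK

NZD/NOK = 6.1538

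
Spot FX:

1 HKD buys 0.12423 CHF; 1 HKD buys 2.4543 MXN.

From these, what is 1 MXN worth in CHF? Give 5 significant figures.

MXN/CHF = 0.050617

1 MXN ÷ 2.4543 = 0.407448 HKD
0.407448 HKD × 0.12423 = 0.0506173 CHF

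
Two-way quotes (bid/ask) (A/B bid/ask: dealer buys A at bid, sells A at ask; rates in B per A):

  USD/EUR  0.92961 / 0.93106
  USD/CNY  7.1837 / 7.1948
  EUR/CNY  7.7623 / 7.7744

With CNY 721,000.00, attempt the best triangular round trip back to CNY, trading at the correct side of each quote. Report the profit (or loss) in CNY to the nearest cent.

Net profit: CNY 2,115.63

Best loop CNY → USD → EUR → CNY:
CNY 721,000.00 ÷ 7.1948 (buy USD at ask) = USD 100,211.26
USD 100,211.26 × 0.92961 (sell USD at bid) = EUR 93,157.39
EUR 93,157.39 × 7.7623 (sell EUR at bid) = CNY 723,115.63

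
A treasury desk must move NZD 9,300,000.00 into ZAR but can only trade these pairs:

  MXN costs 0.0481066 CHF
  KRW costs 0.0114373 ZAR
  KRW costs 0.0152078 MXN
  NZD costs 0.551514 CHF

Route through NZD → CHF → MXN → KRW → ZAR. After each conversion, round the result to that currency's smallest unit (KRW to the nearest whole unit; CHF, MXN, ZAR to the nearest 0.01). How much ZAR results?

NZD 9,300,000.00 × 0.551514 = CHF 5,129,080.20
CHF 5,129,080.20 ÷ 0.0481066 = MXN 106,619,054.35
MXN 106,619,054.35 ÷ 0.0152078 = KRW 7,010,813,816
KRW 7,010,813,816 × 0.0114373 = ZAR 80,184,780.86

ZAR 80,184,780.86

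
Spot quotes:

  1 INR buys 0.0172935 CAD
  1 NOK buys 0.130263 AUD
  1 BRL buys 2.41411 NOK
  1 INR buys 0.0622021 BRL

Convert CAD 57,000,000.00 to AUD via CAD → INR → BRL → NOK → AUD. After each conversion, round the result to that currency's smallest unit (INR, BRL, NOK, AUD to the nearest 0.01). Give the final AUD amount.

AUD 64,472,592.73

CAD 57,000,000.00 ÷ 0.0172935 = INR 3,296,036,082.92
INR 3,296,036,082.92 × 0.0622021 = BRL 205,020,366.03
BRL 205,020,366.03 × 2.41411 = NOK 494,941,715.84
NOK 494,941,715.84 × 0.130263 = AUD 64,472,592.73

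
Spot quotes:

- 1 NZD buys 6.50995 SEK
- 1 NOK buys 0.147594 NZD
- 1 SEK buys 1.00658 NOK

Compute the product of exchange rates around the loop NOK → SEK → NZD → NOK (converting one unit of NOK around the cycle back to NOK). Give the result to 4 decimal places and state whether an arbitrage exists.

Around NOK → SEK → NZD → NOK: 1 ÷ 1.00658 ÷ 6.50995 ÷ 0.147594 = 1.033964
Product > 1; profitable direction is NOK → SEK → NZD → NOK.

1.0340 (arbitrage exists)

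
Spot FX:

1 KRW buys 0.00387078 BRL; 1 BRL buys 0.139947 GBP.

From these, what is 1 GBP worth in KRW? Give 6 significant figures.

GBP/KRW = 1846.03

1 GBP ÷ 0.139947 = 7.14556 BRL
7.14556 BRL ÷ 0.00387078 = 1846.03 KRW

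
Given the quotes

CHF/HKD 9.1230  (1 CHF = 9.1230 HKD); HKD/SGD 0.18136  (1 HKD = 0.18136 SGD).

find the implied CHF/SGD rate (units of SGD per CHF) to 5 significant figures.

CHF/SGD = 1.6545

1 CHF × 9.1230 = 9.123 HKD
9.123 HKD × 0.18136 = 1.65455 SGD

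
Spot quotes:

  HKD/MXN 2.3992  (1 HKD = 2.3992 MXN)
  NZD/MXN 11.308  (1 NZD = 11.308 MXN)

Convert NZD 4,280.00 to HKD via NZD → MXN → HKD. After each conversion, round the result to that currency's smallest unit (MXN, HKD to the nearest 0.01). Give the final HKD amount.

NZD 4,280.00 × 11.308 = MXN 48,398.24
MXN 48,398.24 ÷ 2.3992 = HKD 20,172.66

HKD 20,172.66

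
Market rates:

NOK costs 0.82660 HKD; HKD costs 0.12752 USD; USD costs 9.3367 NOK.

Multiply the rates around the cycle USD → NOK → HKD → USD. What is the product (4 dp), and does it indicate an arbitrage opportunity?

0.9842 (arbitrage exists)

Around USD → NOK → HKD → USD: 1 × 9.3367 × 0.82660 × 0.12752 = 0.984163
Product < 1; profitable direction is USD → HKD → NOK → USD.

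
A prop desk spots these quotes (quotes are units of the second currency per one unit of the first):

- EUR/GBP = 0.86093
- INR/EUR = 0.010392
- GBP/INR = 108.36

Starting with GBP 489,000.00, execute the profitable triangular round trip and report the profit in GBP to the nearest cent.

Profit: GBP 15,397.45

Profitable loop is GBP → EUR → INR → GBP:
GBP 489,000.00 ÷ 0.86093 = EUR 567,990.43
EUR 567,990.43 ÷ 0.010392 = INR 54,656,507.79
INR 54,656,507.79 ÷ 108.36 = GBP 504,397.45
Profit = GBP 504,397.45 − GBP 489,000.00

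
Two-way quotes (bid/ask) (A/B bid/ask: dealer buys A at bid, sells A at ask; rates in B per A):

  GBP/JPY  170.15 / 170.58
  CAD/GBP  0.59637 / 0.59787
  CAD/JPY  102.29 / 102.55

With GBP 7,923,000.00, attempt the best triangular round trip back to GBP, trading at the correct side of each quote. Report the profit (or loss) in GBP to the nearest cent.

Net profit: GBP 23,720.94

Best loop GBP → CAD → JPY → GBP:
GBP 7,923,000.00 ÷ 0.59787 (buy CAD at ask) = CAD 13,252,044.76
CAD 13,252,044.76 × 102.29 (sell CAD at bid) = JPY 1,355,551,658
JPY 1,355,551,658 ÷ 170.58 (buy GBP at ask) = GBP 7,946,720.94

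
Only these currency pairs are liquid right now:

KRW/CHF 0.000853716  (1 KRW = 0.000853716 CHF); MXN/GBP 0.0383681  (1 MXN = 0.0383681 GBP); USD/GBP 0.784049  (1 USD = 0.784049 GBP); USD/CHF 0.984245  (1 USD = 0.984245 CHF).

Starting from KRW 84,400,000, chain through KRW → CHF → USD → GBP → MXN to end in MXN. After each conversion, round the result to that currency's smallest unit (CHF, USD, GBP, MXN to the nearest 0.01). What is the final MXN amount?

MXN 1,495,979.21

KRW 84,400,000 × 0.000853716 = CHF 72,053.63
CHF 72,053.63 ÷ 0.984245 = USD 73,207.01
USD 73,207.01 × 0.784049 = GBP 57,397.88
GBP 57,397.88 ÷ 0.0383681 = MXN 1,495,979.21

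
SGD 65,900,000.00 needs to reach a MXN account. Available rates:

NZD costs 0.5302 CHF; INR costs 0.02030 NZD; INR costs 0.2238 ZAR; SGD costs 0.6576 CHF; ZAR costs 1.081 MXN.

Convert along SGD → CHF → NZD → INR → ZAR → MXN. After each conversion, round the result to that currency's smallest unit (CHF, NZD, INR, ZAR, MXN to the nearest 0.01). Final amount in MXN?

SGD 65,900,000.00 × 0.6576 = CHF 43,335,840.00
CHF 43,335,840.00 ÷ 0.5302 = NZD 81,734,892.49
NZD 81,734,892.49 ÷ 0.02030 = INR 4,026,349,383.74
INR 4,026,349,383.74 × 0.2238 = ZAR 901,096,992.08
ZAR 901,096,992.08 × 1.081 = MXN 974,085,848.44

MXN 974,085,848.44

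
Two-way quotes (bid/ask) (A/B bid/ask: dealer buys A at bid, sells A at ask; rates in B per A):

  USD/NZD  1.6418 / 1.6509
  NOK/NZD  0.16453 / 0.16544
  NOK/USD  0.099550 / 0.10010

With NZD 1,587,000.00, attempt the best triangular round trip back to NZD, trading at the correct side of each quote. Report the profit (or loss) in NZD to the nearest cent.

Net result: NZD -6,963.28 (no profitable arbitrage after spreads)

Best loop NZD → USD → NOK → NZD:
NZD 1,587,000.00 ÷ 1.6509 (buy USD at ask) = USD 961,293.84
USD 961,293.84 ÷ 0.10010 (buy NOK at ask) = NOK 9,603,335.06
NOK 9,603,335.06 × 0.16453 (sell NOK at bid) = NZD 1,580,036.72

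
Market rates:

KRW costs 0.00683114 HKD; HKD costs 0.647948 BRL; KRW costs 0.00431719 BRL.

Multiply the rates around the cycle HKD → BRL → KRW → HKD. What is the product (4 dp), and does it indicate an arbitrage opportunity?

1.0253 (arbitrage exists)

Around HKD → BRL → KRW → HKD: 1 × 0.647948 ÷ 0.00431719 × 0.00683114 = 1.025256
Product > 1; profitable direction is HKD → BRL → KRW → HKD.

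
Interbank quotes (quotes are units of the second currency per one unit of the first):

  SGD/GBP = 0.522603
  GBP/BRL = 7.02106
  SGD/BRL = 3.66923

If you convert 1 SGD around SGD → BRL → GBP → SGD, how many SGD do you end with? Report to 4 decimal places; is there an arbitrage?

Around SGD → BRL → GBP → SGD: 1 × 3.66923 ÷ 7.02106 ÷ 0.522603 = 1.000001
Product ≈ 1 (deviation 0.000%, within rounding noise).

1.0000 (no arbitrage)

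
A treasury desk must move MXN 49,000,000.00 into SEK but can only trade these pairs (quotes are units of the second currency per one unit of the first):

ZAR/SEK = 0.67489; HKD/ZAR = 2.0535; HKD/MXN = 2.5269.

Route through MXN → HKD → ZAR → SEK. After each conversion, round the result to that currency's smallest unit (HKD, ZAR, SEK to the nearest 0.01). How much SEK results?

MXN 49,000,000.00 ÷ 2.5269 = HKD 19,391,349.08
HKD 19,391,349.08 × 2.0535 = ZAR 39,820,135.34
ZAR 39,820,135.34 × 0.67489 = SEK 26,874,211.14

SEK 26,874,211.14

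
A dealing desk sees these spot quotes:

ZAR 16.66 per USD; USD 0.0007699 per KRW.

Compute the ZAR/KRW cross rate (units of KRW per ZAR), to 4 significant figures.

1 ZAR ÷ 16.66 = 0.060024 USD
0.060024 USD ÷ 0.0007699 = 77.9634 KRW

ZAR/KRW = 77.96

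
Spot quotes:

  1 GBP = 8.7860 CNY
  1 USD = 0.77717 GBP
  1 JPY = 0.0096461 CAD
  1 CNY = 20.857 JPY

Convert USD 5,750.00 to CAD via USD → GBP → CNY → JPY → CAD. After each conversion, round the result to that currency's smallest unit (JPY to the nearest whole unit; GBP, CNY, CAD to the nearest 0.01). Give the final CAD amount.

USD 5,750.00 × 0.77717 = GBP 4,468.73
GBP 4,468.73 × 8.7860 = CNY 39,262.26
CNY 39,262.26 × 20.857 = JPY 818,893
JPY 818,893 × 0.0096461 = CAD 7,899.12

CAD 7,899.12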